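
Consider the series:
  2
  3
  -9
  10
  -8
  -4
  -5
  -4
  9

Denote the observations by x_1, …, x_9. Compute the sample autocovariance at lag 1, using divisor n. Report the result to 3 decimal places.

Mean x̄ = (2 + 3 − 9 + 10 − 8 − 4 − 5 − 4 + 9)/9 = -0.6667
Σ_{t=1}^{8}(x_t−x̄)(x_{t+1}−x̄) = -166.7778
γ_1 = -166.7778 / 9 = -18.531

-18.531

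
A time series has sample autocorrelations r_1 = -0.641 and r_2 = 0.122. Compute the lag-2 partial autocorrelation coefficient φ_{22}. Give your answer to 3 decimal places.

-0.490

φ_{22} = (r_2 − r_1²) / (1 − r_1²)
r_1² = (-0.641)² = 0.410881
Numerator = 0.122 − 0.4109 = -0.2889; denominator = 1 − 0.4109 = 0.5891
φ_{22} = -0.2889 / 0.5891 = -0.490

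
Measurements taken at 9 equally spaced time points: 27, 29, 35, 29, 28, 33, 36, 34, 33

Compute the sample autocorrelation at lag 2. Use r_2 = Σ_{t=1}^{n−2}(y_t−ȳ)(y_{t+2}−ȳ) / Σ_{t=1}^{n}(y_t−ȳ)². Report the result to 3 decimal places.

Mean ȳ = (27 + 29 + 35 + 29 + 28 + 33 + 36 + 34 + 33)/9 = 31.5556
Σ(y_t−ȳ)(y_{t+2}−ȳ) = (-15.6914) + (6.5309) + (-12.2469) + (-3.6914) + (-15.8025) + (3.5309) + (6.4198) = -30.9506
Denominator Σ(y_t−ȳ)² = 88.2222
r_2 = -30.9506 / 88.2222 = -0.351

-0.351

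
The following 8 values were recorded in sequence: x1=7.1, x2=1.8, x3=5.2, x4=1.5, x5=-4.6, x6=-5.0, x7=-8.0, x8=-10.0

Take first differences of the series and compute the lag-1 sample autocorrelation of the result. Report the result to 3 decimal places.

-0.457

First differences Δx: -5.3, 3.4, -3.7, -6.1, -0.4, -3.0, -2.0
Mean of differences = -2.4429
Numerator Σ(Δx_t−Δx̄)(Δx_{t+1}−Δx̄) = -28.2976
Denominator Σ(Δx_t−Δx̄)² = 61.9371
r_1(Δx) = -28.2976 / 61.9371 = -0.457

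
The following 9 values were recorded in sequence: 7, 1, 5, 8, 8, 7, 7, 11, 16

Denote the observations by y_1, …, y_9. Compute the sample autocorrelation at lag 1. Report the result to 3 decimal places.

0.359

Mean ȳ = (7 + 1 + 5 + 8 + 8 + 7 + 7 + 11 + 16)/9 = 7.7778
Numerator Σ_{t=1}^{8}(y_t−ȳ)(y_{t+1}−ȳ) = 47.9506
Denominator Σ(y_t−ȳ)² = 133.5556
r_1 = 47.9506 / 133.5556 = 0.359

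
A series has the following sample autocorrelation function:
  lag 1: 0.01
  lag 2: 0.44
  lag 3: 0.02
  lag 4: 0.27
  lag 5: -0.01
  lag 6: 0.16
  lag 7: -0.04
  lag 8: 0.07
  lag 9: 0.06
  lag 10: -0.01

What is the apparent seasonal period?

2

The largest autocorrelation is r_2 = 0.44, with weaker echoes at lags 4 (0.27) and 6 (0.16); the remaining lags stay at or below 0.07.
The dominant spike at lag 2 indicates a seasonal period of 2.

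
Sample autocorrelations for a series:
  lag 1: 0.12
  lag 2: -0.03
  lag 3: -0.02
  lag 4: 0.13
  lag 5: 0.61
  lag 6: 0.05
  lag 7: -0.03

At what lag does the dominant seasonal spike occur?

5

The largest autocorrelation is r_5 = 0.61; the remaining lags stay at or below 0.13.
The dominant spike at lag 5 indicates a seasonal period of 5.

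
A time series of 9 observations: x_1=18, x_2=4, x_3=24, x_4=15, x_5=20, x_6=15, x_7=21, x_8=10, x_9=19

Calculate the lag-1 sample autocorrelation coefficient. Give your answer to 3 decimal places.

-0.629

Mean x̄ = (18 + 4 + 24 + 15 + 20 + 15 + 21 + 10 + 19)/9 = 16.2222
Numerator Σ_{t=1}^{8}(x_t−x̄)(x_{t+1}−x̄) = -188.3827
Denominator Σ(x_t−x̄)² = 299.5556
r_1 = -188.3827 / 299.5556 = -0.629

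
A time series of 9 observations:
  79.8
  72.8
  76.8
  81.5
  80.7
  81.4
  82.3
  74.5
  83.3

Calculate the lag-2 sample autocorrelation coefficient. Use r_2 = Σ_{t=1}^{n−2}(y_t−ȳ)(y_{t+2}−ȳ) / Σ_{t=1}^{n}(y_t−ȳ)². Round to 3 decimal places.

-0.073

Mean ȳ = (79.8 + 72.8 + 76.8 + 81.5 + 80.7 + 81.4 + 82.3 + 74.5 + 83.3)/9 = 79.2333
Σ(y_t−ȳ)(y_{t+2}−ȳ) = (-1.3789) + (-14.5822) + (-3.5689) + (4.9111) + (4.4978) + (-10.2556) + (12.4711) = -7.9056
Denominator Σ(y_t−ȳ)² = 107.9600
r_2 = -7.9056 / 107.9600 = -0.073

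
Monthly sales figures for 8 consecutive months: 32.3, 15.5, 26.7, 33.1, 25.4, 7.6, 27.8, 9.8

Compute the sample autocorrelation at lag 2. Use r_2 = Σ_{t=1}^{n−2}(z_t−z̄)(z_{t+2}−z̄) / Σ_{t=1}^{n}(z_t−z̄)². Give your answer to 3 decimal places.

0.038

Mean z̄ = (32.3 + 15.5 + 26.7 + 33.1 + 25.4 + 7.6 + 27.8 + 9.8)/8 = 22.2750
Deviations from mean: 10.0250, -6.7750, 4.4250, 10.8250, 3.1250, -14.6750, 5.5250, -12.4750
Σ(z_t−z̄)(z_{t+2}−z̄) = (44.3606) + (-73.3394) + (13.8281) + (-158.8569) + (17.2656) + (183.0706) = 26.3288
Denominator Σ(z_t−z̄)² = 694.4350
r_2 = 26.3288 / 694.4350 = 0.038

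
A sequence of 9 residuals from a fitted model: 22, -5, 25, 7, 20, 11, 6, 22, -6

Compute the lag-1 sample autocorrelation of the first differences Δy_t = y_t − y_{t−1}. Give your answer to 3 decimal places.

First differences Δy: -27, 30, -18, 13, -9, -5, 16, -28
Mean of differences = -3.5000
Numerator Σ(Δy_t−Δȳ)(Δy_{t+1}−Δȳ) = -2101.7500
Denominator Σ(Δy_t−Δȳ)² = 3170.0000
r_1(Δy) = -2101.7500 / 3170.0000 = -0.663

-0.663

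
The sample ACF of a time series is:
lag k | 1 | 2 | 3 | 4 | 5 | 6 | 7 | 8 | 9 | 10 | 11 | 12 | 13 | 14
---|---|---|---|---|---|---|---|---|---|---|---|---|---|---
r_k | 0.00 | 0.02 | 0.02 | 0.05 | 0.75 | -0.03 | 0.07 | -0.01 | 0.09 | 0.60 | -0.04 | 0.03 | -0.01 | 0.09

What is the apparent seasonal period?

5

The largest autocorrelation is r_5 = 0.75, with a weaker echo at lag 10 (0.60); the remaining lags stay at or below 0.09.
The dominant spike at lag 5 indicates a seasonal period of 5.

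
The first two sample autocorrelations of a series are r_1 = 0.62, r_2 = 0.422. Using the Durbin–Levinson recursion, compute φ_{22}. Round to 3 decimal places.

φ_{22} = (r_2 − r_1²) / (1 − r_1²)
r_1² = (0.62)² = 0.3844
Numerator = 0.422 − 0.3844 = 0.0376; denominator = 1 − 0.3844 = 0.6156
φ_{22} = 0.0376 / 0.6156 = 0.061

0.061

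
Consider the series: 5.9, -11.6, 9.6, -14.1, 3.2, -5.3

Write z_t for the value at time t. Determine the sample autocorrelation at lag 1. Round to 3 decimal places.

-0.862

Mean z̄ = (5.9 − 11.6 + 9.6 − 14.1 + 3.2 − 5.3)/6 = -2.0500
Deviations from mean: 7.9500, -9.5500, 11.6500, -12.0500, 5.2500, -3.2500
Σ(z_t−z̄)(z_{t+1}−z̄) = (-75.9225) + (-111.2575) + (-140.3825) + (-63.2625) + (-17.0625) = -407.8875
Denominator Σ(z_t−z̄)² = 473.4550
r_1 = -407.8875 / 473.4550 = -0.862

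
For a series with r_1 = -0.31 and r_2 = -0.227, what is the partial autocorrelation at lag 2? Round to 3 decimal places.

-0.357

φ_{22} = (r_2 − r_1²) / (1 − r_1²)
r_1² = (-0.31)² = 0.0961
Numerator = -0.227 − 0.0961 = -0.3231; denominator = 1 − 0.0961 = 0.9039
φ_{22} = -0.3231 / 0.9039 = -0.357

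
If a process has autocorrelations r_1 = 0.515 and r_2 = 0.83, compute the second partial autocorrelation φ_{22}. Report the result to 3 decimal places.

φ_{22} = (r_2 − r_1²) / (1 − r_1²)
r_1² = (0.515)² = 0.265225
Numerator = 0.83 − 0.2652 = 0.5648; denominator = 1 − 0.2652 = 0.7348
φ_{22} = 0.5648 / 0.7348 = 0.769

0.769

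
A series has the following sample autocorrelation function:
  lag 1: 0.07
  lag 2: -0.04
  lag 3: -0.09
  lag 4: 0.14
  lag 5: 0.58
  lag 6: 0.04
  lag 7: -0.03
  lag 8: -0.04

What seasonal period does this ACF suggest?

5

The largest autocorrelation is r_5 = 0.58; the remaining lags stay at or below 0.14.
The dominant spike at lag 5 indicates a seasonal period of 5.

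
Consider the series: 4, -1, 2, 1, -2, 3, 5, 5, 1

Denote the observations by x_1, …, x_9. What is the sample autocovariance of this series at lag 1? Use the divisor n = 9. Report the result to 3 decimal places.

0.333

Mean x̄ = (4 − 1 + 2 + 1 − 2 + 3 + 5 + 5 + 1)/9 = 2.0000
Σ_{t=1}^{8}(x_t−x̄)(x_{t+1}−x̄) = 3.0000
γ_1 = 3.0000 / 9 = 0.333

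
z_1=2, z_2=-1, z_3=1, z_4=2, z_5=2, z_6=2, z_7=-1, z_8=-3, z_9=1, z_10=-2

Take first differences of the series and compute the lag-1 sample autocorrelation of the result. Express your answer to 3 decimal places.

-0.345

First differences Δz: -3, 2, 1, 0, 0, -3, -2, 4, -3
Mean of differences = -0.4444
Numerator Σ(Δz_t−Δz̄)(Δz_{t+1}−Δz̄) = -17.3086
Denominator Σ(Δz_t−Δz̄)² = 50.2222
r_1(Δz) = -17.3086 / 50.2222 = -0.345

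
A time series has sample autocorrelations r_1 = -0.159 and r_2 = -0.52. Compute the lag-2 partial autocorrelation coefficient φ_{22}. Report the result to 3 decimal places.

-0.559

φ_{22} = (r_2 − r_1²) / (1 − r_1²)
r_1² = (-0.159)² = 0.025281
Numerator = -0.52 − 0.0253 = -0.5453; denominator = 1 − 0.0253 = 0.9747
φ_{22} = -0.5453 / 0.9747 = -0.559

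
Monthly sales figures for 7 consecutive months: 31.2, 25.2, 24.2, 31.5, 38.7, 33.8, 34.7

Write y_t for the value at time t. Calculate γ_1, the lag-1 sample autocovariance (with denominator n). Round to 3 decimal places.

10.153

Mean ȳ = (31.2 + 25.2 + 24.2 + 31.5 + 38.7 + 33.8 + 34.7)/7 = 31.3286
Deviations: -0.1286, -6.1286, -7.1286, 0.1714, 7.3714, 2.4714, 3.3714
Σ_{t=1}^{6}(y_t−ȳ)(y_{t+1}−ȳ) = 71.0678
γ_1 = 71.0678 / 7 = 10.153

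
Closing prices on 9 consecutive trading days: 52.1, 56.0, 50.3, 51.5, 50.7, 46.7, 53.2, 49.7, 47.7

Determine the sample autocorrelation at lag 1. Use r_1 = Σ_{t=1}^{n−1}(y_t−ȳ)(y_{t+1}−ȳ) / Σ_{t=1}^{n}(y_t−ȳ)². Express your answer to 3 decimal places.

Mean ȳ = (52.1 + 56.0 + 50.3 + 51.5 + 50.7 + 46.7 + 53.2 + 49.7 + 47.7)/9 = 50.8778
Numerator Σ_{t=1}^{8}(y_t−ȳ)(y_{t+1}−ȳ) = -5.1205
Denominator Σ(y_t−ȳ)² = 62.8156
r_1 = -5.1205 / 62.8156 = -0.082

-0.082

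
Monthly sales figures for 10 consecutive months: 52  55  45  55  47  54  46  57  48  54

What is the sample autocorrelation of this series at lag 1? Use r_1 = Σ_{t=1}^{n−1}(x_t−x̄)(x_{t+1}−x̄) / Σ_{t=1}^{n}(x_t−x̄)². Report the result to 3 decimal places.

-0.836

Mean x̄ = (52 + 55 + 45 + 55 + 47 + 54 + 46 + 57 + 48 + 54)/10 = 51.3000
Numerator Σ_{t=1}^{9}(x_t−x̄)(x_{t+1}−x̄) = -143.7900
Denominator Σ(x_t−x̄)² = 172.1000
r_1 = -143.7900 / 172.1000 = -0.836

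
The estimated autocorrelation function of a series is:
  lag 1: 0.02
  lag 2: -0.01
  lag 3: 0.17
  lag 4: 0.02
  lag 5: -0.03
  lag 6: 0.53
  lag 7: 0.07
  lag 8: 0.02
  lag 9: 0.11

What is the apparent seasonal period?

The largest autocorrelation is r_6 = 0.53; the remaining lags stay at or below 0.17.
The dominant spike at lag 6 indicates a seasonal period of 6.

6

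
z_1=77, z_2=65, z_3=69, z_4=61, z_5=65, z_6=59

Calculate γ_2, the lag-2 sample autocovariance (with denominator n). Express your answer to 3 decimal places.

Mean z̄ = (77 + 65 + 69 + 61 + 65 + 59)/6 = 66.0000
Deviations: 11.0000, -1.0000, 3.0000, -5.0000, -1.0000, -7.0000
Σ_{t=1}^{4}(z_t−z̄)(z_{t+2}−z̄) = 70.0000
γ_2 = 70.0000 / 6 = 11.667

11.667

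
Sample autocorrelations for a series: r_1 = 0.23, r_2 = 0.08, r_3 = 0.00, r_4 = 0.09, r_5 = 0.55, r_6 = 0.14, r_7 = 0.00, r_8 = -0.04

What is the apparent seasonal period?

The largest autocorrelation is r_5 = 0.55; the remaining lags stay at or below 0.23. The elevated value at lag 1 (0.23), dropping to 0.08 at lag 2, reflects decaying short-term dependence rather than seasonality.
The dominant spike at lag 5 indicates a seasonal period of 5.

5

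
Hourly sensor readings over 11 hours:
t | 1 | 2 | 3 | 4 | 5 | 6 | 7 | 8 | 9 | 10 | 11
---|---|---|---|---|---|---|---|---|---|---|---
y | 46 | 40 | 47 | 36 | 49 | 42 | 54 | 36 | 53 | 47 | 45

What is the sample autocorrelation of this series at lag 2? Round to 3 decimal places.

0.544

Mean ȳ = (46 + 40 + 47 + 36 + 49 + 42 + 54 + 36 + 53 + 47 + 45)/11 = 45.0000
Numerator Σ_{t=1}^{9}(y_t−ȳ)(y_{t+2}−ȳ) = 199.0000
Denominator Σ(y_t−ȳ)² = 366.0000
r_2 = 199.0000 / 366.0000 = 0.544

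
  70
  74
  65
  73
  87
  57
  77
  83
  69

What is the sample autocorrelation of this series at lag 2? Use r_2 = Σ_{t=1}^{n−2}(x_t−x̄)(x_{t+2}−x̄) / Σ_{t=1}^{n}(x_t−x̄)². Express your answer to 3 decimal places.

-0.319

Mean x̄ = (70 + 74 + 65 + 73 + 87 + 57 + 77 + 83 + 69)/9 = 72.7778
Σ(x_t−x̄)(x_{t+2}−x̄) = (21.6049) + (0.2716) + (-110.6173) + (-3.5062) + (60.0494) + (-161.2840) + (-15.9506) = -209.4321
Denominator Σ(x_t−x̄)² = 657.5556
r_2 = -209.4321 / 657.5556 = -0.319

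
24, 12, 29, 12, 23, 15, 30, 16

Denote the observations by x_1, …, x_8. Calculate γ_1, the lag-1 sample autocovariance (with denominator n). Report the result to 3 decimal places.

Mean x̄ = (24 + 12 + 29 + 12 + 23 + 15 + 30 + 16)/8 = 20.1250
Deviations: 3.8750, -8.1250, 8.8750, -8.1250, 2.8750, -5.1250, 9.8750, -4.1250
Σ_{t=1}^{7}(x_t−x̄)(x_{t+1}−x̄) = -305.1406
γ_1 = -305.1406 / 8 = -38.143

-38.143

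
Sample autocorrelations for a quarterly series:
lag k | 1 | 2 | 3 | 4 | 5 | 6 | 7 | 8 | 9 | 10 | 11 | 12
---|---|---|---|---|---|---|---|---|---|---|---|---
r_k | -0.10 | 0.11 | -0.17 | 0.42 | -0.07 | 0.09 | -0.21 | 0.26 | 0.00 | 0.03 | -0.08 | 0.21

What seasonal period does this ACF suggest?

4

The largest autocorrelation is r_4 = 0.42, with weaker echoes at lags 8 (0.26) and 12 (0.21); the remaining lags stay at or below 0.11.
The dominant spike at lag 4 indicates a seasonal period of 4.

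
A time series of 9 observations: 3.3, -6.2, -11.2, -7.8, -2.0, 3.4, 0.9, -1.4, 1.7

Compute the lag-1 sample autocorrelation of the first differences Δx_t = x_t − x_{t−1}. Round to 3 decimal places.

First differences Δx: -9.5, -5.0, 3.4, 5.8, 5.4, -2.5, -2.3, 3.1
Mean of differences = -0.2000
Numerator Σ(Δx_t−Δx̄)(Δx_{t+1}−Δx̄) = 67.5800
Denominator Σ(Δx_t−Δx̄)² = 210.4400
r_1(Δx) = 67.5800 / 210.4400 = 0.321

0.321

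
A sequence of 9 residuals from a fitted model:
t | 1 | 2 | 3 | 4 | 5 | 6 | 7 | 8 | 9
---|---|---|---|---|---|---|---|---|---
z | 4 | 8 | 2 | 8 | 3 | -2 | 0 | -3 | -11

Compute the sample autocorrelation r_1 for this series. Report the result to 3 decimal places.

Mean z̄ = (4 + 8 + 2 + 8 + 3 − 2 + 0 − 3 − 11)/9 = 1.0000
Numerator Σ_{t=1}^{8}(z_t−z̄)(z_{t+1}−z̄) = 98.0000
Denominator Σ(z_t−z̄)² = 282.0000
r_1 = 98.0000 / 282.0000 = 0.348

0.348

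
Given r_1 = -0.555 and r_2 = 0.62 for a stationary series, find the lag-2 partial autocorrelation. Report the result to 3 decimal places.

0.451

φ_{22} = (r_2 − r_1²) / (1 − r_1²)
r_1² = (-0.555)² = 0.308025
Numerator = 0.62 − 0.3080 = 0.3120; denominator = 1 − 0.3080 = 0.6920
φ_{22} = 0.3120 / 0.6920 = 0.451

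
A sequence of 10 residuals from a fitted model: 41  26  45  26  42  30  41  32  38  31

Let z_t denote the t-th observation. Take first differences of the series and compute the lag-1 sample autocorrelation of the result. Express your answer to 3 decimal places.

First differences Δz: -15, 19, -19, 16, -12, 11, -9, 6, -7
Mean of differences = -1.1111
Numerator Σ(Δz_t−Δz̄)(Δz_{t+1}−Δz̄) = -1456.9012
Denominator Σ(Δz_t−Δz̄)² = 1622.8889
r_1(Δz) = -1456.9012 / 1622.8889 = -0.898

-0.898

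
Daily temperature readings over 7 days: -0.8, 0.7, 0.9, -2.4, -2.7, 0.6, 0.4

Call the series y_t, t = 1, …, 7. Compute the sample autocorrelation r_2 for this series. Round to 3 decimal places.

-0.700

Mean ȳ = (-0.8 + 0.7 + 0.9 − 2.4 − 2.7 + 0.6 + 0.4)/7 = -0.4714
Deviations from mean: -0.3286, 1.1714, 1.3714, -1.9286, -2.2286, 1.0714, 0.8714
Σ(y_t−ȳ)(y_{t+2}−ȳ) = (-0.4506) + (-2.2592) + (-3.0563) + (-2.0663) + (-1.9420) = -9.7745
Denominator Σ(y_t−ȳ)² = 13.9543
r_2 = -9.7745 / 13.9543 = -0.700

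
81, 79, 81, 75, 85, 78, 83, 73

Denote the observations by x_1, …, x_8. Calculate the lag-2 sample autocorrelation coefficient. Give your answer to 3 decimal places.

Mean x̄ = (81 + 79 + 81 + 75 + 85 + 78 + 83 + 73)/8 = 79.3750
Deviations from mean: 1.6250, -0.3750, 1.6250, -4.3750, 5.6250, -1.3750, 3.6250, -6.3750
Σ(x_t−x̄)(x_{t+2}−x̄) = (2.6406) + (1.6406) + (9.1406) + (6.0156) + (20.3906) + (8.7656) = 48.5938
Denominator Σ(x_t−x̄)² = 111.8750
r_2 = 48.5938 / 111.8750 = 0.434

0.434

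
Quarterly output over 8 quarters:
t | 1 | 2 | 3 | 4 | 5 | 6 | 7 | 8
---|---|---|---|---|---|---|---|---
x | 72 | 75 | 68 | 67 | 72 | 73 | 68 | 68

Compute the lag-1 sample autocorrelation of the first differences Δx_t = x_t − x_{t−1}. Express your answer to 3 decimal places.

First differences Δx: 3, -7, -1, 5, 1, -5, 0
Mean of differences = -0.5714
Numerator Σ(Δx_t−Δx̄)(Δx_{t+1}−Δx̄) = -23.3265
Denominator Σ(Δx_t−Δx̄)² = 107.7143
r_1(Δx) = -23.3265 / 107.7143 = -0.217

-0.217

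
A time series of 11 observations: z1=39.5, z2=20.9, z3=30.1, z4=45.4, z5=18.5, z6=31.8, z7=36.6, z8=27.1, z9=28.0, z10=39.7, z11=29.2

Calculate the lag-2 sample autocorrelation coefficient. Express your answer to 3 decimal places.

Mean z̄ = (39.5 + 20.9 + 30.1 + 45.4 + 18.5 + 31.8 + 36.6 + 27.1 + 28.0 + 39.7 + 29.2)/11 = 31.5273
Numerator Σ_{t=1}^{9}(z_t−z̄)(z_{t+2}−z̄) = -249.5897
Denominator Σ(z_t−z̄)² = 670.7618
r_2 = -249.5897 / 670.7618 = -0.372

-0.372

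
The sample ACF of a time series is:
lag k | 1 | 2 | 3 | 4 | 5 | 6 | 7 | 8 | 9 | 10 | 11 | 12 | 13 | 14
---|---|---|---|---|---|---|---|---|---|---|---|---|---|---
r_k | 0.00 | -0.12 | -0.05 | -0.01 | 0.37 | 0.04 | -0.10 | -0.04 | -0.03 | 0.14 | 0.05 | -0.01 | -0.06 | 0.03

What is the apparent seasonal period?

5

The largest autocorrelation is r_5 = 0.37; the remaining lags stay at or below 0.14.
The dominant spike at lag 5 indicates a seasonal period of 5.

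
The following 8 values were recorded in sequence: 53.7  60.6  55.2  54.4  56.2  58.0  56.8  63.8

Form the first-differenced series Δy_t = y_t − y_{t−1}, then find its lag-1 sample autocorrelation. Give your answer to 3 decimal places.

-0.320

First differences Δy: 6.9, -5.4, -0.8, 1.8, 1.8, -1.2, 7.0
Mean of differences = 1.4429
Numerator Σ(Δy_t−Δȳ)(Δy_{t+1}−Δȳ) = -38.2990
Denominator Σ(Δy_t−Δȳ)² = 119.7571
r_1(Δy) = -38.2990 / 119.7571 = -0.320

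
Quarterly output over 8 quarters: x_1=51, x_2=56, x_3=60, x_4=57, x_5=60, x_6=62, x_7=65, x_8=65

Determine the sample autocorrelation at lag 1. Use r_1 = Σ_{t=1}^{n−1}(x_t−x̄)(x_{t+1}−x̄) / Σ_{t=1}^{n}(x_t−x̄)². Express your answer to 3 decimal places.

Mean x̄ = (51 + 56 + 60 + 57 + 60 + 62 + 65 + 65)/8 = 59.5000
Deviations from mean: -8.5000, -3.5000, 0.5000, -2.5000, 0.5000, 2.5000, 5.5000, 5.5000
Σ(x_t−x̄)(x_{t+1}−x̄) = (29.7500) + (-1.7500) + (-1.2500) + (-1.2500) + (1.2500) + (13.7500) + (30.2500) = 70.7500
Denominator Σ(x_t−x̄)² = 158.0000
r_1 = 70.7500 / 158.0000 = 0.448

0.448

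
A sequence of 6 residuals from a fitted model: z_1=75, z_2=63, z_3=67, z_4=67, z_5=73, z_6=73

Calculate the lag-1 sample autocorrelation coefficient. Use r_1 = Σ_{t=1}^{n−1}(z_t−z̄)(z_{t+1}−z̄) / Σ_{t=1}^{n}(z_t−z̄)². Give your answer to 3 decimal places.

Mean z̄ = (75 + 63 + 67 + 67 + 73 + 73)/6 = 69.6667
Deviations from mean: 5.3333, -6.6667, -2.6667, -2.6667, 3.3333, 3.3333
Numerator Σ_{t=1}^{5}(z_t−z̄)(z_{t+1}−z̄) = -8.4444
Denominator Σ(z_t−z̄)² = 109.3333
r_1 = -8.4444 / 109.3333 = -0.077

-0.077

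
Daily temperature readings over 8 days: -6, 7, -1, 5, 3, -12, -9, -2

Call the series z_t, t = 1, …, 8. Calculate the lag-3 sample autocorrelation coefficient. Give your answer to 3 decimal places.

-0.136

Mean z̄ = (-6 + 7 − 1 + 5 + 3 − 12 − 9 − 2)/8 = -1.8750
Deviations from mean: -4.1250, 8.8750, 0.8750, 6.8750, 4.8750, -10.1250, -7.1250, -0.1250
Numerator Σ_{t=1}^{5}(z_t−z̄)(z_{t+3}−z̄) = -43.5469
Denominator Σ(z_t−z̄)² = 320.8750
r_3 = -43.5469 / 320.8750 = -0.136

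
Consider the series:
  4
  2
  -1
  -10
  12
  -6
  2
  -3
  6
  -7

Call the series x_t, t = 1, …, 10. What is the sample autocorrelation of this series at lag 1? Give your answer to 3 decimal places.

-0.636

Mean x̄ = (4 + 2 − 1 − 10 + 12 − 6 + 2 − 3 + 6 − 7)/10 = -0.1000
Numerator Σ_{t=1}^{9}(x_t−x̄)(x_{t+1}−x̄) = -253.8100
Denominator Σ(x_t−x̄)² = 398.9000
r_1 = -253.8100 / 398.9000 = -0.636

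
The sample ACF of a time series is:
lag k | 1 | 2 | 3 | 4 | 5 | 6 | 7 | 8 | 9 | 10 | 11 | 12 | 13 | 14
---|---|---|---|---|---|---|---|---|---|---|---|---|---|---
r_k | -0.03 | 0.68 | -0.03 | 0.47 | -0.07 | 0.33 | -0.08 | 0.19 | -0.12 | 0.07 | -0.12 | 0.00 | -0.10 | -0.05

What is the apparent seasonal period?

The largest autocorrelation is r_2 = 0.68, with weaker echoes at lags 4 (0.47), 6 (0.33) and 8 (0.19); the remaining lags stay at or below 0.07.
The dominant spike at lag 2 indicates a seasonal period of 2.

2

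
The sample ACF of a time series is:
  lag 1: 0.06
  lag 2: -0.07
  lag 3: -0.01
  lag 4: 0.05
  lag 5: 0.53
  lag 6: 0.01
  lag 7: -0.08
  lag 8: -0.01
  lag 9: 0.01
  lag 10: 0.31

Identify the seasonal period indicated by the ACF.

5

The largest autocorrelation is r_5 = 0.53, with a weaker echo at lag 10 (0.31); the remaining lags stay at or below 0.06.
The dominant spike at lag 5 indicates a seasonal period of 5.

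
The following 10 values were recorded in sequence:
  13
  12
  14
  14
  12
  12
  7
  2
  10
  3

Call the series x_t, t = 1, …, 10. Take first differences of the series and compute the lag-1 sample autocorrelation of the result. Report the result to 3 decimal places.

First differences Δx: -1, 2, 0, -2, 0, -5, -5, 8, -7
Mean of differences = -1.1111
Numerator Σ(Δx_t−Δx̄)(Δx_{t+1}−Δx̄) = -76.4568
Denominator Σ(Δx_t−Δx̄)² = 160.8889
r_1(Δx) = -76.4568 / 160.8889 = -0.475

-0.475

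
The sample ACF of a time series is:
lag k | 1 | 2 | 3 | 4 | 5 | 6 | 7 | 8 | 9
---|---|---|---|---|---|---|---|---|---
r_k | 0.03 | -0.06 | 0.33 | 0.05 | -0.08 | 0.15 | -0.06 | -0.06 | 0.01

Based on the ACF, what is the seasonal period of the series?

3

The largest autocorrelation is r_3 = 0.33, with a weaker echo at lag 6 (0.15); the remaining lags stay at or below 0.05.
The dominant spike at lag 3 indicates a seasonal period of 3.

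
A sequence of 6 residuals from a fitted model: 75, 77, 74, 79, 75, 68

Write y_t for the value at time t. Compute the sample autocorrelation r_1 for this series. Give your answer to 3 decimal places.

Mean ȳ = (75 + 77 + 74 + 79 + 75 + 68)/6 = 74.6667
Deviations from mean: 0.3333, 2.3333, -0.6667, 4.3333, 0.3333, -6.6667
Σ(y_t−ȳ)(y_{t+1}−ȳ) = (0.7778) + (-1.5556) + (-2.8889) + (1.4444) + (-2.2222) = -4.4444
Denominator Σ(y_t−ȳ)² = 69.3333
r_1 = -4.4444 / 69.3333 = -0.064

-0.064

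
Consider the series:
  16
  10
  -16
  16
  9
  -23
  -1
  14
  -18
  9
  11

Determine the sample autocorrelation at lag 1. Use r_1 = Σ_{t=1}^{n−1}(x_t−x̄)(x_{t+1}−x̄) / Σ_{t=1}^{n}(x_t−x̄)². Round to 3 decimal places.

-0.296

Mean x̄ = (16 + 10 − 16 + 16 + 9 − 23 − 1 + 14 − 18 + 9 + 11)/11 = 2.4545
Numerator Σ_{t=1}^{10}(x_t−x̄)(x_{t+1}−x̄) = -631.0248
Denominator Σ(x_t−x̄)² = 2134.7273
r_1 = -631.0248 / 2134.7273 = -0.296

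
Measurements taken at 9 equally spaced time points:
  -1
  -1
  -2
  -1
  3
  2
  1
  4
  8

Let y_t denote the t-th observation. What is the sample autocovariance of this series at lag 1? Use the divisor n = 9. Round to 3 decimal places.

Mean ȳ = (-1 − 1 − 2 − 1 + 3 + 2 + 1 + 4 + 8)/9 = 1.4444
Σ_{t=1}^{8}(y_t−ȳ)(y_{t+1}−ȳ) = 35.2469
γ_1 = 35.2469 / 9 = 3.916

3.916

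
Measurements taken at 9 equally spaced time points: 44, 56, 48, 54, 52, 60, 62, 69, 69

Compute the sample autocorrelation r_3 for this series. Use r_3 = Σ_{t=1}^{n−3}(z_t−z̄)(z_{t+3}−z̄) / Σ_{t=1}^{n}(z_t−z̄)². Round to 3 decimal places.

-0.035

Mean z̄ = (44 + 56 + 48 + 54 + 52 + 60 + 62 + 69 + 69)/9 = 57.1111
Numerator Σ_{t=1}^{6}(z_t−z̄)(z_{t+3}−z̄) = -21.4815
Denominator Σ(z_t−z̄)² = 606.8889
r_3 = -21.4815 / 606.8889 = -0.035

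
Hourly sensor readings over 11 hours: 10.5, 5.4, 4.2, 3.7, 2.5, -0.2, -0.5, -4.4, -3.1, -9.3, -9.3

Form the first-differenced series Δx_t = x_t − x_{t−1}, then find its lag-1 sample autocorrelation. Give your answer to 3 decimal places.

First differences Δx: -5.1, -1.2, -0.5, -1.2, -2.7, -0.3, -3.9, 1.3, -6.2, 0.0
Mean of differences = -1.9800
Numerator Σ(Δx_t−Δx̄)(Δx_{t+1}−Δx̄) = -33.6164
Denominator Σ(Δx_t−Δx̄)² = 52.6560
r_1(Δx) = -33.6164 / 52.6560 = -0.638

-0.638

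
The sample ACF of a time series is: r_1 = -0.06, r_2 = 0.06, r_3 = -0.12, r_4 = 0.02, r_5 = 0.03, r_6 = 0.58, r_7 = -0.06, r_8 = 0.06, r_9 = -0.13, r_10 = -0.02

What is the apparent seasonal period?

The largest autocorrelation is r_6 = 0.58; the remaining lags stay at or below 0.06.
The dominant spike at lag 6 indicates a seasonal period of 6.

6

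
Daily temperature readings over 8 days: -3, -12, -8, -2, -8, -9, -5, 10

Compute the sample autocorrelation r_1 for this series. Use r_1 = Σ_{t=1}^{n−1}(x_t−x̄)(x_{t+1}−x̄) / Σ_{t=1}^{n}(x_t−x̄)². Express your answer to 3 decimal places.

0.019

Mean x̄ = (-3 − 12 − 8 − 2 − 8 − 9 − 5 + 10)/8 = -4.6250
Deviations from mean: 1.6250, -7.3750, -3.3750, 2.6250, -3.3750, -4.3750, -0.3750, 14.6250
Σ(x_t−x̄)(x_{t+1}−x̄) = (-11.9844) + (24.8906) + (-8.8594) + (-8.8594) + (14.7656) + (1.6406) + (-5.4844) = 6.1094
Denominator Σ(x_t−x̄)² = 319.8750
r_1 = 6.1094 / 319.8750 = 0.019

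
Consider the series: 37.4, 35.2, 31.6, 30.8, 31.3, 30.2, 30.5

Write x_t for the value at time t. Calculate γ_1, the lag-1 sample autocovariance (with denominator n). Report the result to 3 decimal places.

3.069

Mean x̄ = (37.4 + 35.2 + 31.6 + 30.8 + 31.3 + 30.2 + 30.5)/7 = 32.4286
Σ_{t=1}^{6}(x_t−x̄)(x_{t+1}−x̄) = 21.4820
γ_1 = 21.4820 / 7 = 3.069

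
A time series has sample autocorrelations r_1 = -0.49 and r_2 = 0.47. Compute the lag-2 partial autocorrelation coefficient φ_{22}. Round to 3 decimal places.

0.303

φ_{22} = (r_2 − r_1²) / (1 − r_1²)
r_1² = (-0.49)² = 0.2401
Numerator = 0.47 − 0.2401 = 0.2299; denominator = 1 − 0.2401 = 0.7599
φ_{22} = 0.2299 / 0.7599 = 0.303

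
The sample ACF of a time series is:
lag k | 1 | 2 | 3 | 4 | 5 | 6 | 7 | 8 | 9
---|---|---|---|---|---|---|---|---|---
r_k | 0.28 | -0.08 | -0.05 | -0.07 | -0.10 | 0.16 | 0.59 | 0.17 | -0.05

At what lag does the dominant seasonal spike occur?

7

The largest autocorrelation is r_7 = 0.59; the remaining lags stay at or below 0.28.
The dominant spike at lag 7 indicates a seasonal period of 7.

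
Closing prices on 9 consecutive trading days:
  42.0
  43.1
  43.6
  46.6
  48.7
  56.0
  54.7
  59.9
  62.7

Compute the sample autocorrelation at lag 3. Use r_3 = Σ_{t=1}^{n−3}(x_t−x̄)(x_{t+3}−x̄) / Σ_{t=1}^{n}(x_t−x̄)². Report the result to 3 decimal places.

Mean x̄ = (42.0 + 43.1 + 43.6 + 46.6 + 48.7 + 56.0 + 54.7 + 59.9 + 62.7)/9 = 50.8111
Σ(x_t−x̄)(x_{t+3}−x̄) = (37.1046) + (16.2790) + (-37.4177) + (-16.3765) + (-19.1877) + (61.6901) = 42.0919
Denominator Σ(x_t−x̄)² = 477.2889
r_3 = 42.0919 / 477.2889 = 0.088

0.088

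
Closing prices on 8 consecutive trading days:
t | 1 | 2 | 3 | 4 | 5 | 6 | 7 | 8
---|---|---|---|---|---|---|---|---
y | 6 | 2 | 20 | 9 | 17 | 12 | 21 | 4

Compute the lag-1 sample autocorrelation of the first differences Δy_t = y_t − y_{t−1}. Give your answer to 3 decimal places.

-0.642

First differences Δy: -4, 18, -11, 8, -5, 9, -17
Mean of differences = -0.2857
Numerator Σ(Δy_t−Δȳ)(Δy_{t+1}−Δȳ) = -590.6531
Denominator Σ(Δy_t−Δȳ)² = 919.4286
r_1(Δy) = -590.6531 / 919.4286 = -0.642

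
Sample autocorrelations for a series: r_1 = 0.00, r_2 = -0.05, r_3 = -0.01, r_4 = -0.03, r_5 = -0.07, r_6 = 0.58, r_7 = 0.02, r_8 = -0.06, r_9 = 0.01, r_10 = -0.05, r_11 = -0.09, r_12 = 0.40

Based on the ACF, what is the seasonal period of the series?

6

The largest autocorrelation is r_6 = 0.58, with a weaker echo at lag 12 (0.40); the remaining lags stay at or below 0.02.
The dominant spike at lag 6 indicates a seasonal period of 6.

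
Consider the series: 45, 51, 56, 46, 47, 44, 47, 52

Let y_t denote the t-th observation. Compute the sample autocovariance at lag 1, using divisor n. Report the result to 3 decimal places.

Mean ȳ = (45 + 51 + 56 + 46 + 47 + 44 + 47 + 52)/8 = 48.5000
Deviations: -3.5000, 2.5000, 7.5000, -2.5000, -1.5000, -4.5000, -1.5000, 3.5000
Σ_{t=1}^{7}(y_t−ȳ)(y_{t+1}−ȳ) = 3.2500
γ_1 = 3.2500 / 8 = 0.406

0.406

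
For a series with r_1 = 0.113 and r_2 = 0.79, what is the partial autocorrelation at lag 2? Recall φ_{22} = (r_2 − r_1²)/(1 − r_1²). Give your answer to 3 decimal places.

0.787

φ_{22} = (r_2 − r_1²) / (1 − r_1²)
r_1² = (0.113)² = 0.012769
Numerator = 0.79 − 0.0128 = 0.7772; denominator = 1 − 0.0128 = 0.9872
φ_{22} = 0.7772 / 0.9872 = 0.787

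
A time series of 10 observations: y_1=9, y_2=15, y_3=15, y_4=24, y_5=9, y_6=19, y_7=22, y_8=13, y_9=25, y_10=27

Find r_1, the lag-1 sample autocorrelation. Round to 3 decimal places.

-0.086

Mean ȳ = (9 + 15 + 15 + 24 + 9 + 19 + 22 + 13 + 25 + 27)/10 = 17.8000
Numerator Σ_{t=1}^{9}(y_t−ȳ)(y_{t+1}−ȳ) = -33.4400
Denominator Σ(y_t−ȳ)² = 387.6000
r_1 = -33.4400 / 387.6000 = -0.086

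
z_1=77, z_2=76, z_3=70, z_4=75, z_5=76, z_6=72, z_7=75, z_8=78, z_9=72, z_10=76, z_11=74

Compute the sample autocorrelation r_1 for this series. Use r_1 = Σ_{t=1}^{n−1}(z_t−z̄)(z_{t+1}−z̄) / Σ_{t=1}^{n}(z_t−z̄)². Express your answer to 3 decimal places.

Mean z̄ = (77 + 76 + 70 + 75 + 76 + 72 + 75 + 78 + 72 + 76 + 74)/11 = 74.6364
Numerator Σ_{t=1}^{10}(z_t−z̄)(z_{t+1}−z̄) = -20.9504
Denominator Σ(z_t−z̄)² = 58.5455
r_1 = -20.9504 / 58.5455 = -0.358

-0.358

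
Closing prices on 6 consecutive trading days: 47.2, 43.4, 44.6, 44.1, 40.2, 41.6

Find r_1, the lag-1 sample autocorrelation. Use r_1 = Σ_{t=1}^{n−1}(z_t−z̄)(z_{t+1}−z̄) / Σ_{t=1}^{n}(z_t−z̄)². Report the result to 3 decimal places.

0.151

Mean z̄ = (47.2 + 43.4 + 44.6 + 44.1 + 40.2 + 41.6)/6 = 43.5167
Deviations from mean: 3.6833, -0.1167, 1.0833, 0.5833, -3.3167, -1.9167
Σ(z_t−z̄)(z_{t+1}−z̄) = (-0.4297) + (-0.1264) + (0.6319) + (-1.9347) + (6.3569) = 4.4981
Denominator Σ(z_t−z̄)² = 29.7683
r_1 = 4.4981 / 29.7683 = 0.151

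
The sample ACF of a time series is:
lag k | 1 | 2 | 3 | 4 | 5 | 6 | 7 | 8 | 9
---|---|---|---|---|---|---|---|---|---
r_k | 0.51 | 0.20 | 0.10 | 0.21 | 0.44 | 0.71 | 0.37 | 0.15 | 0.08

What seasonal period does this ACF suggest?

The largest autocorrelation is r_6 = 0.71; the remaining lags stay at or below 0.51. The elevated value at lag 1 (0.51), dropping to 0.20 at lag 2, reflects decaying short-term dependence rather than seasonality.
The dominant spike at lag 6 indicates a seasonal period of 6.

6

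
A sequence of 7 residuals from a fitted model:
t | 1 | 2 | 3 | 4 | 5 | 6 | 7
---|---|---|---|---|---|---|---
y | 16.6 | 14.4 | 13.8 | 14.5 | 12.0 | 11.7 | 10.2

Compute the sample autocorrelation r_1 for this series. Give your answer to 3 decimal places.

0.371

Mean ȳ = (16.6 + 14.4 + 13.8 + 14.5 + 12.0 + 11.7 + 10.2)/7 = 13.3143
Σ(y_t−ȳ)(y_{t+1}−ȳ) = (3.5673) + (0.5273) + (0.5759) + (-1.5584) + (2.1216) + (5.0273) = 10.2612
Denominator Σ(y_t−ȳ)² = 27.6486
r_1 = 10.2612 / 27.6486 = 0.371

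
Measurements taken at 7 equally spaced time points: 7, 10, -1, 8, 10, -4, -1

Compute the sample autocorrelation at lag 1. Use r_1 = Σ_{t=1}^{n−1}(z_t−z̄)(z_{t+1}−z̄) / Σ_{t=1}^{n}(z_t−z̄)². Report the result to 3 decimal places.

-0.078

Mean z̄ = (7 + 10 − 1 + 8 + 10 − 4 − 1)/7 = 4.1429
Deviations from mean: 2.8571, 5.8571, -5.1429, 3.8571, 5.8571, -8.1429, -5.1429
Numerator Σ_{t=1}^{6}(z_t−z̄)(z_{t+1}−z̄) = -16.4490
Denominator Σ(z_t−z̄)² = 210.8571
r_1 = -16.4490 / 210.8571 = -0.078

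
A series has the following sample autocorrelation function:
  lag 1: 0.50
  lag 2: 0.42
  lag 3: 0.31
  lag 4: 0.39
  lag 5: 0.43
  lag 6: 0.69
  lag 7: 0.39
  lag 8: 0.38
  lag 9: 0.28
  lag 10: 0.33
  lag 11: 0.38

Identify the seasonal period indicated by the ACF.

6

The largest autocorrelation is r_6 = 0.69; the remaining lags stay at or below 0.50. The elevated value at lag 1 (0.50), dropping to 0.42 at lag 2, reflects decaying short-term dependence rather than seasonality.
The dominant spike at lag 6 indicates a seasonal period of 6.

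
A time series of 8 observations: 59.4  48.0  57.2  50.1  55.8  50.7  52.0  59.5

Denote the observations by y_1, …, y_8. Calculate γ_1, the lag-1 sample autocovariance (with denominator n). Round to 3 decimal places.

-10.069

Mean ȳ = (59.4 + 48.0 + 57.2 + 50.1 + 55.8 + 50.7 + 52.0 + 59.5)/8 = 54.0875
Deviations: 5.3125, -6.0875, 3.1125, -3.9875, 1.7125, -3.3875, -2.0875, 5.4125
Σ_{t=1}^{7}(y_t−ȳ)(y_{t+1}−ȳ) = -80.5552
γ_1 = -80.5552 / 8 = -10.069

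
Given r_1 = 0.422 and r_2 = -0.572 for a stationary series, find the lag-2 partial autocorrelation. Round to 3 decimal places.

-0.913

φ_{22} = (r_2 − r_1²) / (1 − r_1²)
r_1² = (0.422)² = 0.178084
Numerator = -0.572 − 0.1781 = -0.7501; denominator = 1 − 0.1781 = 0.8219
φ_{22} = -0.7501 / 0.8219 = -0.913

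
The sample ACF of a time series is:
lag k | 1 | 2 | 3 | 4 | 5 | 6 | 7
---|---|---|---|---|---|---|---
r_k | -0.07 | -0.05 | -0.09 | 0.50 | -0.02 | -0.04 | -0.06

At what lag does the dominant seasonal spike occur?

The largest autocorrelation is r_4 = 0.50; the remaining lags stay at or below -0.02.
The dominant spike at lag 4 indicates a seasonal period of 4.

4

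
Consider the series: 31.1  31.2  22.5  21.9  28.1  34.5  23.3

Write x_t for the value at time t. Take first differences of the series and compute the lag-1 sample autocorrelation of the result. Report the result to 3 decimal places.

-0.106

First differences Δx: 0.1, -8.7, -0.6, 6.2, 6.4, -11.2
Mean of differences = -1.3000
Numerator Σ(Δx_t−Δx̄)(Δx_{t+1}−Δx̄) = -28.7700
Denominator Σ(Δx_t−Δx̄)² = 270.7600
r_1(Δx) = -28.7700 / 270.7600 = -0.106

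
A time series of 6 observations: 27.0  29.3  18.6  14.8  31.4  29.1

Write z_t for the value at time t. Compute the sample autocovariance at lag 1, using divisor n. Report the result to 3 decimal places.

1.253

Mean z̄ = (27.0 + 29.3 + 18.6 + 14.8 + 31.4 + 29.1)/6 = 25.0333
Σ_{t=1}^{5}(z_t−z̄)(z_{t+1}−z̄) = 7.5156
γ_1 = 7.5156 / 6 = 1.253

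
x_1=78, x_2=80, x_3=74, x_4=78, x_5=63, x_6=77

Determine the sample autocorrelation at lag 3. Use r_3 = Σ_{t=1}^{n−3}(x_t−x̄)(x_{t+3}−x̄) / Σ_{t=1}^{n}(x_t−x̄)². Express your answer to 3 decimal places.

-0.276

Mean x̄ = (78 + 80 + 74 + 78 + 63 + 77)/6 = 75.0000
Deviations from mean: 3.0000, 5.0000, -1.0000, 3.0000, -12.0000, 2.0000
Σ(x_t−x̄)(x_{t+3}−x̄) = (9.0000) + (-60.0000) + (-2.0000) = -53.0000
Denominator Σ(x_t−x̄)² = 192.0000
r_3 = -53.0000 / 192.0000 = -0.276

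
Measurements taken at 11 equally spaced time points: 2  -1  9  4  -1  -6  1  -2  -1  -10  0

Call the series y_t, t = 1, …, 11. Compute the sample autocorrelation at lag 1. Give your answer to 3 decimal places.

0.114

Mean ȳ = (2 − 1 + 9 + 4 − 1 − 6 + 1 − 2 − 1 − 10 + 0)/11 = -0.4545
Numerator Σ_{t=1}^{10}(y_t−ȳ)(y_{t+1}−ȳ) = 27.6116
Denominator Σ(y_t−ȳ)² = 242.7273
r_1 = 27.6116 / 242.7273 = 0.114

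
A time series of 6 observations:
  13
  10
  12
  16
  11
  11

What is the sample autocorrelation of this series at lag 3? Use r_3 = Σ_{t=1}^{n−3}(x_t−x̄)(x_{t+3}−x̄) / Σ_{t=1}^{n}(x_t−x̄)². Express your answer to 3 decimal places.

0.259

Mean x̄ = (13 + 10 + 12 + 16 + 11 + 11)/6 = 12.1667
Deviations from mean: 0.8333, -2.1667, -0.1667, 3.8333, -1.1667, -1.1667
Numerator Σ_{t=1}^{3}(x_t−x̄)(x_{t+3}−x̄) = 5.9167
Denominator Σ(x_t−x̄)² = 22.8333
r_3 = 5.9167 / 22.8333 = 0.259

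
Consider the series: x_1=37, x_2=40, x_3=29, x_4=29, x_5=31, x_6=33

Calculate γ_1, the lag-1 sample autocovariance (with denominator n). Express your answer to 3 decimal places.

4.079

Mean x̄ = (37 + 40 + 29 + 29 + 31 + 33)/6 = 33.1667
Σ_{t=1}^{5}(x_t−x̄)(x_{t+1}−x̄) = 24.4722
γ_1 = 24.4722 / 6 = 4.079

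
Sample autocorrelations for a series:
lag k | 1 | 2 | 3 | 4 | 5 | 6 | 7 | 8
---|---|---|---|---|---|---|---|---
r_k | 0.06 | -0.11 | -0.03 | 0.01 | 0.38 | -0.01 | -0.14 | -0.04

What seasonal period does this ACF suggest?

The largest autocorrelation is r_5 = 0.38; the remaining lags stay at or below 0.06.
The dominant spike at lag 5 indicates a seasonal period of 5.

5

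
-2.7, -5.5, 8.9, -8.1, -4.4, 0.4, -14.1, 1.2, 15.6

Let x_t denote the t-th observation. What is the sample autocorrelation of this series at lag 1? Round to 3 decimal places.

Mean x̄ = (-2.7 − 5.5 + 8.9 − 8.1 − 4.4 + 0.4 − 14.1 + 1.2 + 15.6)/9 = -0.9667
Numerator Σ_{t=1}^{8}(x_t−x̄)(x_{t+1}−x̄) = -97.9644
Denominator Σ(x_t−x̄)² = 637.0800
r_1 = -97.9644 / 637.0800 = -0.154

-0.154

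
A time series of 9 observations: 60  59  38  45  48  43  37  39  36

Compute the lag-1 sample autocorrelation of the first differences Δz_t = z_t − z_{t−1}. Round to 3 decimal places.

First differences Δz: -1, -21, 7, 3, -5, -6, 2, -3
Mean of differences = -3.0000
Numerator Σ(Δz_t−Δz̄)(Δz_{t+1}−Δz̄) = -177.0000
Denominator Σ(Δz_t−Δz̄)² = 502.0000
r_1(Δz) = -177.0000 / 502.0000 = -0.353

-0.353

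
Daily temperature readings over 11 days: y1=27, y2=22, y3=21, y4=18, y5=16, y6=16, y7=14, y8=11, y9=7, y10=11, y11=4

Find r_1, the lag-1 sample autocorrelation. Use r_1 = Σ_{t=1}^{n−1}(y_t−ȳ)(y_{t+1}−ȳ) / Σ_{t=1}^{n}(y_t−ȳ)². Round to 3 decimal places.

0.565

Mean ȳ = (27 + 22 + 21 + 18 + 16 + 16 + 14 + 11 + 7 + 11 + 4)/11 = 15.1818
Numerator Σ_{t=1}^{10}(y_t−ȳ)(y_{t+1}−ȳ) = 258.7851
Denominator Σ(y_t−ȳ)² = 457.6364
r_1 = 258.7851 / 457.6364 = 0.565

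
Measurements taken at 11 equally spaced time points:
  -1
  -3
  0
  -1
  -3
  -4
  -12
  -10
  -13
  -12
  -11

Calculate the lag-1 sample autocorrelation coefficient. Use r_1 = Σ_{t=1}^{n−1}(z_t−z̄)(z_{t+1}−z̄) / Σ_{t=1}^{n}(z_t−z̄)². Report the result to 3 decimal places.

Mean z̄ = (-1 − 3 + 0 − 1 − 3 − 4 − 12 − 10 − 13 − 12 − 11)/11 = -6.3636
Numerator Σ_{t=1}^{10}(z_t−z̄)(z_{t+1}−z̄) = 194.4132
Denominator Σ(z_t−z̄)² = 268.5455
r_1 = 194.4132 / 268.5455 = 0.724

0.724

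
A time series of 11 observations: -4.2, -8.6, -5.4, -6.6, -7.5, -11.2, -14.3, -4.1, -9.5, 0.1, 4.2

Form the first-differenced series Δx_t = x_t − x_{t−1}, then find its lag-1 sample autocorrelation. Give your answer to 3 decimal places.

-0.376

First differences Δx: -4.4, 3.2, -1.2, -0.9, -3.7, -3.1, 10.2, -5.4, 9.6, 4.1
Mean of differences = 0.8400
Numerator Σ(Δx_t−Δx̄)(Δx_{t+1}−Δx̄) = -109.2336
Denominator Σ(Δx_t−Δx̄)² = 290.2640
r_1(Δx) = -109.2336 / 290.2640 = -0.376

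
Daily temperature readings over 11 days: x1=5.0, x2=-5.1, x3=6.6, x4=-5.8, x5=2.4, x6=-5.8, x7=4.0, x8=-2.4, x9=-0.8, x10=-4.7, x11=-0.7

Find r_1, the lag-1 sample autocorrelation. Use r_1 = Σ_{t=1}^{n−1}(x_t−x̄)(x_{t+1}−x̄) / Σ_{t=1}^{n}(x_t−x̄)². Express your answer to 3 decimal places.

Mean x̄ = (5.0 − 5.1 + 6.6 − 5.8 + 2.4 − 5.8 + 4.0 − 2.4 − 0.8 − 4.7 − 0.7)/11 = -0.6636
Numerator Σ_{t=1}^{10}(x_t−x̄)(x_{t+1}−x̄) = -157.2486
Denominator Σ(x_t−x̄)² = 207.7455
r_1 = -157.2486 / 207.7455 = -0.757

-0.757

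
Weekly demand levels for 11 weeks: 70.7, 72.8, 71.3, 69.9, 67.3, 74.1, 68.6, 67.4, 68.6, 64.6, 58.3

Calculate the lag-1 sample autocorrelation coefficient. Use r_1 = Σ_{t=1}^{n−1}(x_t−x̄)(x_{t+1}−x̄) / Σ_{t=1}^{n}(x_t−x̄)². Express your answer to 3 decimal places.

Mean x̄ = (70.7 + 72.8 + 71.3 + 69.9 + 67.3 + 74.1 + 68.6 + 67.4 + 68.6 + 64.6 + 58.3)/11 = 68.5091
Numerator Σ_{t=1}^{10}(x_t−x̄)(x_{t+1}−x̄) = 56.6763
Denominator Σ(x_t−x̄)² = 186.4091
r_1 = 56.6763 / 186.4091 = 0.304

0.304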